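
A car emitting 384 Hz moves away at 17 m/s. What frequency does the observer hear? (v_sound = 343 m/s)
f_obs = f·v/(v + v_s) = 365.9 Hz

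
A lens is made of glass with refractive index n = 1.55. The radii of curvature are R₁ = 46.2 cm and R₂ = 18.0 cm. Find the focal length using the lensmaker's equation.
1/f = (n − 1)(1/R₁ − 1/R₂) → f = -53.62 cm (diverging lens)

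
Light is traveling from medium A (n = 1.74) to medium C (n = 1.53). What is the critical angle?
θc = arcsin(n₂/n₁) = 61.56°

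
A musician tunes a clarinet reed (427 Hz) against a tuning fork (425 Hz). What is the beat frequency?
2 Hz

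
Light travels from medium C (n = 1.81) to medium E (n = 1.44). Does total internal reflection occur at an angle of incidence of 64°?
θc = arcsin(n₂/n₁) = 52.71°; 64° > θc, so yes — total internal reflection.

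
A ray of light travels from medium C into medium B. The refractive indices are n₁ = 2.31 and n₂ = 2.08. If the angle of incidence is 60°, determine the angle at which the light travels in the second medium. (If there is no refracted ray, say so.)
sin θ₂ = (n₁/n₂)·sin θ₁ = 0.9618 → θ₂ = 74.11°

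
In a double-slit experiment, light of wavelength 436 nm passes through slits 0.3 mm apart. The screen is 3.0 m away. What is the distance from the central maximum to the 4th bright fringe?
y = mλL/d = 17.44 mm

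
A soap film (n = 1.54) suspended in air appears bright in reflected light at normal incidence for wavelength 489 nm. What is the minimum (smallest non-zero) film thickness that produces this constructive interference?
2nt = (m − ½)λ with m = 1 → t = (m − ½)λ/(2n) = 79.38 nm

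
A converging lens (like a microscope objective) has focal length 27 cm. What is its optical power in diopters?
P = 1/f = 3.704 D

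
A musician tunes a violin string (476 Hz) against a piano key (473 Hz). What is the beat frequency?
3 Hz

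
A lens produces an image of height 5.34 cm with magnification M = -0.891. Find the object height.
ho = |hi|/|M| = 5.993 cm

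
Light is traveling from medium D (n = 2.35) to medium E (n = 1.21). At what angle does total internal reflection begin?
θc = arcsin(n₂/n₁) = 30.99°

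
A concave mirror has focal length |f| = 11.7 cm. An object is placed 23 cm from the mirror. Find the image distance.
f = +11.7 cm (concave); 1/di = 1/f − 1/do → di = 23.81 cm (real image, in front of mirror)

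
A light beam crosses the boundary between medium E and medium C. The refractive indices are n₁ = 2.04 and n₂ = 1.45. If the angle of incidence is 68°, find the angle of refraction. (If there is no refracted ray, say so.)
sin θ₂ = (n₁/n₂)·sin θ₁ = 1.304 > 1, so there is no refracted ray — the light undergoes total internal reflection.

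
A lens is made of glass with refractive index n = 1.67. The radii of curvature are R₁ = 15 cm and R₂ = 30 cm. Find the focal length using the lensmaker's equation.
1/f = (n − 1)(1/R₁ − 1/R₂) → f = 44.78 cm (converging lens)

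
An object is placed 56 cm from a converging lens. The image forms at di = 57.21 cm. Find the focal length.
1/f = 1/do + 1/di → f = 28.3 cm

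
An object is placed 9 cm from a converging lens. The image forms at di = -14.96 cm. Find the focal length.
1/f = 1/do + 1/di → f = 22.59 cm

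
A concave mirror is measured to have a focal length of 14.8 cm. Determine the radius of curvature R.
R = 2|f| = 29.6 cm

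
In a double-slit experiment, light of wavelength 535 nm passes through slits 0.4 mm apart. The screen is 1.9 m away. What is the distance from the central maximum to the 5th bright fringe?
y = mλL/d = 12.71 mm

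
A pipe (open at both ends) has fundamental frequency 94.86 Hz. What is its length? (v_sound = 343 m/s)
L = v/(2f₁) = 1.808 m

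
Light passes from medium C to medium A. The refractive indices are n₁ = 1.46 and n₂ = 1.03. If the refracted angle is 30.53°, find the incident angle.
sin θ₁ = (n₂/n₁)·sin θ₂ → θ₁ = 21°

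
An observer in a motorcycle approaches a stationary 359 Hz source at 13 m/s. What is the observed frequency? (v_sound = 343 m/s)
f_obs = f·(v + v_o)/v = 372.6 Hz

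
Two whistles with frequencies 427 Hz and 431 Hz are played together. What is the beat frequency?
4 Hz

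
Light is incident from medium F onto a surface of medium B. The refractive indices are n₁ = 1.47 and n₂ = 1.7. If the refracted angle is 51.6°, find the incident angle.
sin θ₁ = (n₂/n₁)·sin θ₂ → θ₁ = 65°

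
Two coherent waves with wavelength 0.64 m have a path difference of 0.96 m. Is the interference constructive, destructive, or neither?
destructive — path difference = 1.5λ, an odd multiple of λ/2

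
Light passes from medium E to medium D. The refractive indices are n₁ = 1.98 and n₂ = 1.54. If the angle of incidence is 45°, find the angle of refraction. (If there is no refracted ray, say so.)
sin θ₂ = (n₁/n₂)·sin θ₁ = 0.9091 → θ₂ = 65.39°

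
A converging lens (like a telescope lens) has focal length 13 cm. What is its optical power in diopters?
P = 1/f = 7.692 D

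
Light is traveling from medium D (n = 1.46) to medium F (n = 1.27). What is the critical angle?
θc = arcsin(n₂/n₁) = 60.44°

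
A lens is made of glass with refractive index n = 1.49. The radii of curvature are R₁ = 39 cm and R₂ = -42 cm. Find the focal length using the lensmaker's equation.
1/f = (n − 1)(1/R₁ − 1/R₂) → f = 41.27 cm (converging lens)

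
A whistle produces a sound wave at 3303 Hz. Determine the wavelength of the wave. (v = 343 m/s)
λ = v/f = 0.1038 m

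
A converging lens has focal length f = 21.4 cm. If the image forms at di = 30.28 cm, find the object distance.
1/do = 1/f − 1/di → do = 72.97 cm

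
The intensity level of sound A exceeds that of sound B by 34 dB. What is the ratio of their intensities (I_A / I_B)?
I_A/I_B = 10^(Δβ/10) = 2512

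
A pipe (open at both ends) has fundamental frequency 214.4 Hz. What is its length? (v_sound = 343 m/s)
L = v/(2f₁) = 0.7999 m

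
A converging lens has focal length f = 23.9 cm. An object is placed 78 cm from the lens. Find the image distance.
1/di = 1/f − 1/do → di = 34.46 cm (real image)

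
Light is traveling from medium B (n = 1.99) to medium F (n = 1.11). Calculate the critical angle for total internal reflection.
θc = arcsin(n₂/n₁) = 33.9°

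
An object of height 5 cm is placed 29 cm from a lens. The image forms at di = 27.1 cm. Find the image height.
hi = (-di/do) × ho = -4.672 cm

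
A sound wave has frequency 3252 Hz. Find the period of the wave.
T = 1/f = 3.075 × 10⁻⁴ s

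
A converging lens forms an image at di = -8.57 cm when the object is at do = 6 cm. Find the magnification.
M = −di/do = 1.428 (upright image)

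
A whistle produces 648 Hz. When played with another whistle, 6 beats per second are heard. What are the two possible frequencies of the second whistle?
f₂ = 648 ± 6 Hz → 654 Hz or 642 Hz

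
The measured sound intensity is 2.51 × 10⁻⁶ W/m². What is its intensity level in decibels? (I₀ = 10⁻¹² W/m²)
β = 10·log₁₀(I/I₀) = 64 dB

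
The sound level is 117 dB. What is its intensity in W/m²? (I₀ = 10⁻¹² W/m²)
I = I₀·10^(β/10) = 5.01 × 10⁻¹ W/m²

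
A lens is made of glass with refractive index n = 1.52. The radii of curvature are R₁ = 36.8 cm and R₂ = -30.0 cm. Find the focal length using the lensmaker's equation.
1/f = (n − 1)(1/R₁ − 1/R₂) → f = 31.78 cm (converging lens)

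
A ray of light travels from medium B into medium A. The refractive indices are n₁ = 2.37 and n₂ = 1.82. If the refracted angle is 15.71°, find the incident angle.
sin θ₁ = (n₂/n₁)·sin θ₂ → θ₁ = 12°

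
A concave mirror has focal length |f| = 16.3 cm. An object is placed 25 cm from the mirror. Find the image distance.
f = +16.3 cm (concave); 1/di = 1/f − 1/do → di = 46.84 cm (real image, in front of mirror)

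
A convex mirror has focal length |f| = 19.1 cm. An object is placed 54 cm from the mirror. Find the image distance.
f = −19.1 cm (convex); 1/di = 1/f − 1/do → di = -14.11 cm (virtual image, behind mirror)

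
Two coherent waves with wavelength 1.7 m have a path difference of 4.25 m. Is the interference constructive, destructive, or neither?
destructive — path difference = 2.5λ, an odd multiple of λ/2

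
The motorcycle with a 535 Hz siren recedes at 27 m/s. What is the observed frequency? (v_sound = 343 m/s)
f_obs = f·v/(v + v_s) = 496 Hz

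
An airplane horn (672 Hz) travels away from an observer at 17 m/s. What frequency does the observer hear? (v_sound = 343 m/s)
f_obs = f·v/(v + v_s) = 640.3 Hz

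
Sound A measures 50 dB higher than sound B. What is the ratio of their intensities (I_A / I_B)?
I_A/I_B = 10^(Δβ/10) = 100000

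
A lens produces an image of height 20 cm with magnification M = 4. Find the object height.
ho = |hi|/|M| = 5 cm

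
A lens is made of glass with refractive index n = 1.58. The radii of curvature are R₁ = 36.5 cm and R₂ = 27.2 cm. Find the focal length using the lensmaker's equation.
1/f = (n − 1)(1/R₁ − 1/R₂) → f = -184.1 cm (diverging lens)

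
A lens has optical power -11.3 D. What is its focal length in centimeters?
f = 1/P = -8.85 cm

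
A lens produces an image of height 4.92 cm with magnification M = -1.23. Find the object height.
ho = |hi|/|M| = 4 cm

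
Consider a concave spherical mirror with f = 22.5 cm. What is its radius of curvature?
R = 2|f| = 45 cm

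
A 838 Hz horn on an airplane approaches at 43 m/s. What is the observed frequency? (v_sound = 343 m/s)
f_obs = f·v/(v − v_s) = 958.1 Hz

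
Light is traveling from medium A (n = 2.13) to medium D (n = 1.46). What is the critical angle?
θc = arcsin(n₂/n₁) = 43.27°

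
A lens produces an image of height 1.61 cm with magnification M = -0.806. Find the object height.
ho = |hi|/|M| = 1.998 cm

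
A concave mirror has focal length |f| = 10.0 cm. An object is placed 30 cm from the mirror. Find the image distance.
f = +10.0 cm (concave); 1/di = 1/f − 1/do → di = 15 cm (real image, in front of mirror)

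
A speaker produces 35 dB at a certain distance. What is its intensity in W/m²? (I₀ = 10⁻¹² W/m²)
I = I₀·10^(β/10) = 3.16 × 10⁻⁹ W/m²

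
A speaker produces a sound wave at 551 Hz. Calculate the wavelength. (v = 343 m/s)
λ = v/f = 0.6225 m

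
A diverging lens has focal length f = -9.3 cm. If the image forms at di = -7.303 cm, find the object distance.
1/do = 1/f − 1/di → do = 34.01 cm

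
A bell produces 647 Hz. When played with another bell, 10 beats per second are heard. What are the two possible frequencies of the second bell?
f₂ = 647 ± 10 Hz → 657 Hz or 637 Hz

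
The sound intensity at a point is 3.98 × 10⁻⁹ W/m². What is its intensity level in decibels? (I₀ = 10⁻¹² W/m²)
β = 10·log₁₀(I/I₀) = 36 dB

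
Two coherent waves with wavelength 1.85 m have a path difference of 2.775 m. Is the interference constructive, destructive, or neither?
destructive — path difference = 1.5λ, an odd multiple of λ/2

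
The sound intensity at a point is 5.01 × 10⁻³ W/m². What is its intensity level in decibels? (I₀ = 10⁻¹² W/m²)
β = 10·log₁₀(I/I₀) = 97 dB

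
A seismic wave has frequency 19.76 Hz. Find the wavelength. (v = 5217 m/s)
λ = v/f = 264 m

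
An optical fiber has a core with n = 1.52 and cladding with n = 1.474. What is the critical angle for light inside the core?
θc = arcsin(n_cladding/n_core) = 75.87°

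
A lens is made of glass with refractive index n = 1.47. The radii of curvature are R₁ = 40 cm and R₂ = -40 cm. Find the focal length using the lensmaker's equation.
1/f = (n − 1)(1/R₁ − 1/R₂) → f = 42.55 cm (converging lens)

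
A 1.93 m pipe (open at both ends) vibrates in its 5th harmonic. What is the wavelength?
λₙ = 2L/n = 0.772 m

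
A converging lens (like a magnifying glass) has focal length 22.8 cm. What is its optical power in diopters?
P = 1/f = 4.386 D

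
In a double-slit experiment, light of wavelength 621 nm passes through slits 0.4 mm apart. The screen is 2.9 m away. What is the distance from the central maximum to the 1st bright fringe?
y = mλL/d = 4.502 mm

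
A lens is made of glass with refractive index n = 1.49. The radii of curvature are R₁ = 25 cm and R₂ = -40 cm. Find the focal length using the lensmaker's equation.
1/f = (n − 1)(1/R₁ − 1/R₂) → f = 31.4 cm (converging lens)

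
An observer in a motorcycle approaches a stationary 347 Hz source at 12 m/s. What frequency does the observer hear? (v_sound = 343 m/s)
f_obs = f·(v + v_o)/v = 359.1 Hz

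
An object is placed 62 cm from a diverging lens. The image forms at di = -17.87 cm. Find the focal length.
1/f = 1/do + 1/di → f = -25.11 cm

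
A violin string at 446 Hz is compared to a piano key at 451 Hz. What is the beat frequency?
5 Hz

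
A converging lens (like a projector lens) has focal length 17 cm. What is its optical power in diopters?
P = 1/f = 5.882 D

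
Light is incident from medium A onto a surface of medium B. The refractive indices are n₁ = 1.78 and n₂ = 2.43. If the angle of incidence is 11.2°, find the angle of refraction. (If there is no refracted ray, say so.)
sin θ₂ = (n₁/n₂)·sin θ₁ = 0.1423 → θ₂ = 8.18°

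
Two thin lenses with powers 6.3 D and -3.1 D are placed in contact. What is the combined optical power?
P_total = P₁ + P₂ = 3.2 D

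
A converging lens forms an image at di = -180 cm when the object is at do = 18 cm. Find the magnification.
M = −di/do = 10 (upright image)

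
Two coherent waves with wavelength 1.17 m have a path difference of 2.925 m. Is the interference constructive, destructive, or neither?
destructive — path difference = 2.5λ, an odd multiple of λ/2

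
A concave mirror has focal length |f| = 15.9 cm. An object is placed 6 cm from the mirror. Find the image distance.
f = +15.9 cm (concave); 1/di = 1/f − 1/do → di = -9.636 cm (virtual image, behind mirror)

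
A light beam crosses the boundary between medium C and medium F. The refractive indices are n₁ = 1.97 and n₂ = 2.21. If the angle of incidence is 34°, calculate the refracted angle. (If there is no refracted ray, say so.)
sin θ₂ = (n₁/n₂)·sin θ₁ = 0.4985 → θ₂ = 29.9°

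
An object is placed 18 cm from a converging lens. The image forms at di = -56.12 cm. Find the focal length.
1/f = 1/do + 1/di → f = 26.5 cm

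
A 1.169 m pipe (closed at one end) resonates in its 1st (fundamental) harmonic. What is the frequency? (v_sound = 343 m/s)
fₙ = nv/(4L) = 73.35 Hz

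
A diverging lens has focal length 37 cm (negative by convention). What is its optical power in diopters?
P = 1/f = -2.703 D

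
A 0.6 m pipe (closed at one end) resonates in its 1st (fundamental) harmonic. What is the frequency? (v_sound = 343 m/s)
fₙ = nv/(4L) = 142.9 Hz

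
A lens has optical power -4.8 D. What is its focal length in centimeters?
f = 1/P = -20.83 cm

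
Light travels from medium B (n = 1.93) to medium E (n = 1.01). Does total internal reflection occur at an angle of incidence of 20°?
θc = arcsin(n₂/n₁) = 31.55°; 20° < θc, so no — the ray refracts.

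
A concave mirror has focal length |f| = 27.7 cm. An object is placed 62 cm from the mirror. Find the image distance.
f = +27.7 cm (concave); 1/di = 1/f − 1/do → di = 50.07 cm (real image, in front of mirror)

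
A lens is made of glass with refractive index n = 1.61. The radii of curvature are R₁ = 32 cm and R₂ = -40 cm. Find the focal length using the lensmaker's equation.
1/f = (n − 1)(1/R₁ − 1/R₂) → f = 29.14 cm (converging lens)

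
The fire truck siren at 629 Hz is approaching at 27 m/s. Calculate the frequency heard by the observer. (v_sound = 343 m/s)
f_obs = f·v/(v − v_s) = 682.7 Hz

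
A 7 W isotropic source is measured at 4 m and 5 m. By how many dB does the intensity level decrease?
Δβ = 20·log₁₀(r₂/r₁) = 1.938 dB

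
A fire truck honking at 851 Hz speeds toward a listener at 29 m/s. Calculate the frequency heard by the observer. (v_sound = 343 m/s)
f_obs = f·v/(v − v_s) = 929.6 Hz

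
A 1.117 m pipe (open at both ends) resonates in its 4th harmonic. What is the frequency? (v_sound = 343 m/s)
fₙ = nv/(2L) = 614.1 Hz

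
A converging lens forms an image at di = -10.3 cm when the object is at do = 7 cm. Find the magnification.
M = −di/do = 1.471 (upright image)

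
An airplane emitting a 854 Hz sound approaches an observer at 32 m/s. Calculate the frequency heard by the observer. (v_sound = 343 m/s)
f_obs = f·v/(v − v_s) = 941.9 Hz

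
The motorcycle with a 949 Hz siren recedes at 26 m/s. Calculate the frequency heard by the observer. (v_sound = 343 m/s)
f_obs = f·v/(v + v_s) = 882.1 Hz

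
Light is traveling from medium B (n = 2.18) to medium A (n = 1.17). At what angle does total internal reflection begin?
θc = arcsin(n₂/n₁) = 32.46°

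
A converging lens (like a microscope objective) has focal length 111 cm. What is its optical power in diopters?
P = 1/f = 0.9009 D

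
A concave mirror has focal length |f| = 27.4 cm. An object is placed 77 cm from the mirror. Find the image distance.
f = +27.4 cm (concave); 1/di = 1/f − 1/do → di = 42.54 cm (real image, in front of mirror)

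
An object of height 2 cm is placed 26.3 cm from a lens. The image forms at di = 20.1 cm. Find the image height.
hi = (-di/do) × ho = -1.529 cm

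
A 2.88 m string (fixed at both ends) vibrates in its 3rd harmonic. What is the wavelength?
λₙ = 2L/n = 1.92 m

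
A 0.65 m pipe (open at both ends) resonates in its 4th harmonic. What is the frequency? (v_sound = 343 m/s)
fₙ = nv/(2L) = 1055 Hz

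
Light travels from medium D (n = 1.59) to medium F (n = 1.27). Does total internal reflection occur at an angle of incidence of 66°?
θc = arcsin(n₂/n₁) = 53.01°; 66° > θc, so yes — total internal reflection.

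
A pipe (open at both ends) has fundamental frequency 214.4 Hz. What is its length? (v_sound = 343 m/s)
L = v/(2f₁) = 0.7999 m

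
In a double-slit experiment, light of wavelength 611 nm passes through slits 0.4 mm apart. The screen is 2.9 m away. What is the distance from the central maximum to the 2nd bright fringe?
y = mλL/d = 8.86 mm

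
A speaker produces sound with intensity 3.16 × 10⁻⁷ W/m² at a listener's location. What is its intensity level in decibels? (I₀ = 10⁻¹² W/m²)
β = 10·log₁₀(I/I₀) = 55 dB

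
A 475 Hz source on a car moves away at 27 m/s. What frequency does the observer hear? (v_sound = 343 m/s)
f_obs = f·v/(v + v_s) = 440.3 Hz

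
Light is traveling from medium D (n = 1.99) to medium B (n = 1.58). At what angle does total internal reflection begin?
θc = arcsin(n₂/n₁) = 52.56°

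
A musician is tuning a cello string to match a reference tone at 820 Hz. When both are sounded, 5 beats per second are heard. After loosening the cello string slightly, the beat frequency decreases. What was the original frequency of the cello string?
825 Hz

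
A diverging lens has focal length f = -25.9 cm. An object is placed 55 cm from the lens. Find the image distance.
1/di = 1/f − 1/do → di = -17.61 cm (virtual image)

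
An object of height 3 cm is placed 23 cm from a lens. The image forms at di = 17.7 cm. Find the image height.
hi = (-di/do) × ho = -2.309 cm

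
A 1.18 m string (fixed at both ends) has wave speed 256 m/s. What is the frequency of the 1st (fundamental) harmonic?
fₙ = nv/(2L) = 108.5 Hz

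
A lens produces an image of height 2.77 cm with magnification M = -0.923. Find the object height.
ho = |hi|/|M| = 3.001 cm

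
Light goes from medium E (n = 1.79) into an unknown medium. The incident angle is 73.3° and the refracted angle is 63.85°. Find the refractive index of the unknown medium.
n₂ = n₁·sin θ₁ / sin θ₂ = 1.91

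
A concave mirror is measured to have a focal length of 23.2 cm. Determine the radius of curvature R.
R = 2|f| = 46.4 cm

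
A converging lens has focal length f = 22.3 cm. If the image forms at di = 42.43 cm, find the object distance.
1/do = 1/f − 1/di → do = 47 cm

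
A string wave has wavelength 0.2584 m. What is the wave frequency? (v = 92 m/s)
f = v/λ = 356 Hz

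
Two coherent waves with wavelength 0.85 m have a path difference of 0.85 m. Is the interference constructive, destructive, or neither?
constructive — path difference = 1λ, a whole number of wavelengths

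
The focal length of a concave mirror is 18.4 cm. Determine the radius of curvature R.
R = 2|f| = 36.8 cm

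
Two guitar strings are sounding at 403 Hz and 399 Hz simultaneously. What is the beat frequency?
4 Hz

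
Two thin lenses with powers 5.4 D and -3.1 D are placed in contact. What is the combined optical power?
P_total = P₁ + P₂ = 2.3 D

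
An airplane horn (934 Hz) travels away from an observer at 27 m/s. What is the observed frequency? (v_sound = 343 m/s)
f_obs = f·v/(v + v_s) = 865.8 Hz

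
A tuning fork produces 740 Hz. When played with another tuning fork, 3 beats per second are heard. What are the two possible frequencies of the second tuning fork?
f₂ = 740 ± 3 Hz → 743 Hz or 737 Hz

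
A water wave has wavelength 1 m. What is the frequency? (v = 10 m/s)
f = v/λ = 10 Hz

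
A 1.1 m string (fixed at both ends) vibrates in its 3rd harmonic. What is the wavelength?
λₙ = 2L/n = 0.7333 m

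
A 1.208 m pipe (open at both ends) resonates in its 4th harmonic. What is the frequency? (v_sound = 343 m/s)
fₙ = nv/(2L) = 567.9 Hz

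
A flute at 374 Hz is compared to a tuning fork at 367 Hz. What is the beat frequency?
7 Hz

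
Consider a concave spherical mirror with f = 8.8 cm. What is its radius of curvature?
R = 2|f| = 17.6 cm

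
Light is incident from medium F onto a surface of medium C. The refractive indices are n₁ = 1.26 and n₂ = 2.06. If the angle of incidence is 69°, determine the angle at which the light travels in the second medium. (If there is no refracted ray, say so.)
sin θ₂ = (n₁/n₂)·sin θ₁ = 0.571 → θ₂ = 34.82°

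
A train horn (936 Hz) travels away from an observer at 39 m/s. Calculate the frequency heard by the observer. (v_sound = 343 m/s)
f_obs = f·v/(v + v_s) = 840.4 Hz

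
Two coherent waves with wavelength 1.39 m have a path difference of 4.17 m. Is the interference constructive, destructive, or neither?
constructive — path difference = 3λ, a whole number of wavelengths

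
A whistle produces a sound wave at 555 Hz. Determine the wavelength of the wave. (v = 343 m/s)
λ = v/f = 0.618 m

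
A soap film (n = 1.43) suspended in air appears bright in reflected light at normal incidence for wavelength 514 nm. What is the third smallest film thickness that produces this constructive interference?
2nt = (m − ½)λ with m = 3 → t = (m − ½)λ/(2n) = 449.3 nm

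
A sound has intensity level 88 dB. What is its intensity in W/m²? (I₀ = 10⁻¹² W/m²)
I = I₀·10^(β/10) = 6.31 × 10⁻⁴ W/m²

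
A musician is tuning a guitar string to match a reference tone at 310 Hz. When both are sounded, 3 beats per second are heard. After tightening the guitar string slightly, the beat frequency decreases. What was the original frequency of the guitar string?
307 Hz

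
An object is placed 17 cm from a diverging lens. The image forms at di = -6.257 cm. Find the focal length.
1/f = 1/do + 1/di → f = -9.901 cm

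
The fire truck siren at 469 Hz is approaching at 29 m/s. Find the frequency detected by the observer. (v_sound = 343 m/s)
f_obs = f·v/(v − v_s) = 512.3 Hz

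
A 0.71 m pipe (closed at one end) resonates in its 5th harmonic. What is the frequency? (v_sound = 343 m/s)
fₙ = nv/(4L) = 603.9 Hz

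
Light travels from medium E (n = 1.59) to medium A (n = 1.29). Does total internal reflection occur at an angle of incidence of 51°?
θc = arcsin(n₂/n₁) = 54.23°; 51° < θc, so no — the ray refracts.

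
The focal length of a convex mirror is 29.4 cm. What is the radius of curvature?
R = 2|f| = 58.8 cm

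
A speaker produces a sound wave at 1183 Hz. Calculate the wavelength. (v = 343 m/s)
λ = v/f = 0.2899 m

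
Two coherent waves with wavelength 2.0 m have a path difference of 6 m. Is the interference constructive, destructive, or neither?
constructive — path difference = 3λ, a whole number of wavelengths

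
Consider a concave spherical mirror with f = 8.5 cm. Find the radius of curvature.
R = 2|f| = 17 cm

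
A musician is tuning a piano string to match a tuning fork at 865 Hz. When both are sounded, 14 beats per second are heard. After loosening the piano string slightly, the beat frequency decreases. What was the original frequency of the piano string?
879 Hz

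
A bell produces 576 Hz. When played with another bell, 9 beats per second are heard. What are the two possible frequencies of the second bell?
f₂ = 576 ± 9 Hz → 585 Hz or 567 Hz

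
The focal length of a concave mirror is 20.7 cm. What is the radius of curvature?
R = 2|f| = 41.4 cm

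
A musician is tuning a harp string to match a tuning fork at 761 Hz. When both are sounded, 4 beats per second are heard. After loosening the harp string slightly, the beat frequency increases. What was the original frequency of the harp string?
757 Hz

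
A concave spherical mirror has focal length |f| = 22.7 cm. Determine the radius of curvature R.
R = 2|f| = 45.4 cm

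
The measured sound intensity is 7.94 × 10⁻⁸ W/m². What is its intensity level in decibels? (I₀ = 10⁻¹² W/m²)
β = 10·log₁₀(I/I₀) = 49 dB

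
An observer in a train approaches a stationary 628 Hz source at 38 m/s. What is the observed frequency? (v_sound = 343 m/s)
f_obs = f·(v + v_o)/v = 697.6 Hz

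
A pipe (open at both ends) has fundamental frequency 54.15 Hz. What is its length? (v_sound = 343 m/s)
L = v/(2f₁) = 3.167 m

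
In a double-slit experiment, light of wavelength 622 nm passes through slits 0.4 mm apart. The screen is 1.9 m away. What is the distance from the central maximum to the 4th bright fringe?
y = mλL/d = 11.82 mm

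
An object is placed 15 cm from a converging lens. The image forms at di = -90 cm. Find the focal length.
1/f = 1/do + 1/di → f = 18 cm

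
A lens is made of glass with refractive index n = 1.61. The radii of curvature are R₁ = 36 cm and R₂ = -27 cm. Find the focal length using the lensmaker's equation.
1/f = (n − 1)(1/R₁ − 1/R₂) → f = 25.29 cm (converging lens)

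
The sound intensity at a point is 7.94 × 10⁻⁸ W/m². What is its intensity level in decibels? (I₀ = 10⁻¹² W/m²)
β = 10·log₁₀(I/I₀) = 49 dB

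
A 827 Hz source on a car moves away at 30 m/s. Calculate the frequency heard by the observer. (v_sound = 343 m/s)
f_obs = f·v/(v + v_s) = 760.5 Hz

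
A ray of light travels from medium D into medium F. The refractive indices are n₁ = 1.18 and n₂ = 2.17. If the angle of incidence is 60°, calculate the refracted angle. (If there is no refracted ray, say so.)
sin θ₂ = (n₁/n₂)·sin θ₁ = 0.4709 → θ₂ = 28.09°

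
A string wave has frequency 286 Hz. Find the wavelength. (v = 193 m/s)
λ = v/f = 0.6748 m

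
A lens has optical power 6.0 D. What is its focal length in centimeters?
f = 1/P = 16.67 cm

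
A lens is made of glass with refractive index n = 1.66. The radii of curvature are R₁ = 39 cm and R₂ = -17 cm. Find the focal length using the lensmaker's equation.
1/f = (n − 1)(1/R₁ − 1/R₂) → f = 17.94 cm (converging lens)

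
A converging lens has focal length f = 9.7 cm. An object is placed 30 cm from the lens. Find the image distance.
1/di = 1/f − 1/do → di = 14.33 cm (real image)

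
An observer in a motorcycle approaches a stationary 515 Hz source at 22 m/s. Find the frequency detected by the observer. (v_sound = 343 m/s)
f_obs = f·(v + v_o)/v = 548 Hz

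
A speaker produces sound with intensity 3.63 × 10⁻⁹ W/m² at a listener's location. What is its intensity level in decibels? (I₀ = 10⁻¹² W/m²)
β = 10·log₁₀(I/I₀) = 35.6 dB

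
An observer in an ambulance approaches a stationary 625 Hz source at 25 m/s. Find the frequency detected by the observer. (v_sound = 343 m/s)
f_obs = f·(v + v_o)/v = 670.6 Hz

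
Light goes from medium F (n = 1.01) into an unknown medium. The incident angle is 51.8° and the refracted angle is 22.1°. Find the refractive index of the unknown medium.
n₂ = n₁·sin θ₁ / sin θ₂ = 2.11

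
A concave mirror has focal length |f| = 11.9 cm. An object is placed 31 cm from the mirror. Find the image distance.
f = +11.9 cm (concave); 1/di = 1/f − 1/do → di = 19.31 cm (real image, in front of mirror)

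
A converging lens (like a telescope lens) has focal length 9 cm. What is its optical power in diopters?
P = 1/f = 11.11 D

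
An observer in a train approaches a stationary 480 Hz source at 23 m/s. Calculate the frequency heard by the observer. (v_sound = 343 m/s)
f_obs = f·(v + v_o)/v = 512.2 Hz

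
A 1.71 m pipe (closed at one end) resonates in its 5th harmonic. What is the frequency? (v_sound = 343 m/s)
fₙ = nv/(4L) = 250.7 Hz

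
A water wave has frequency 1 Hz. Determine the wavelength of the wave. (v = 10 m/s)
λ = v/f = 10 m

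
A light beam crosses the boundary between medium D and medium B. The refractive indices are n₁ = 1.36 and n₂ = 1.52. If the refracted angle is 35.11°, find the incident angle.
sin θ₁ = (n₂/n₁)·sin θ₂ → θ₁ = 40°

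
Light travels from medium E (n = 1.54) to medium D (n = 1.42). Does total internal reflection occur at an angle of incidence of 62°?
θc = arcsin(n₂/n₁) = 67.23°; 62° < θc, so no — the ray refracts.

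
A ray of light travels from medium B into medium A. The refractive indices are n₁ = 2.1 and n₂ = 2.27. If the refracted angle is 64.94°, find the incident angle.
sin θ₁ = (n₂/n₁)·sin θ₂ → θ₁ = 78.29°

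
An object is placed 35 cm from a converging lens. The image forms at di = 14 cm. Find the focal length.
1/f = 1/do + 1/di → f = 10 cm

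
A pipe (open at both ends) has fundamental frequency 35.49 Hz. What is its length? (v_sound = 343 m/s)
L = v/(2f₁) = 4.832 m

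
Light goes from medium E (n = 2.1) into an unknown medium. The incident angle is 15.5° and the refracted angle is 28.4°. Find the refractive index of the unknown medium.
n₂ = n₁·sin θ₁ / sin θ₂ = 1.18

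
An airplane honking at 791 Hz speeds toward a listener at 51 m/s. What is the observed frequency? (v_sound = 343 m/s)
f_obs = f·v/(v − v_s) = 929.2 Hz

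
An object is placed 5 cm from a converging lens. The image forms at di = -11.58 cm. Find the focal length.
1/f = 1/do + 1/di → f = 8.799 cm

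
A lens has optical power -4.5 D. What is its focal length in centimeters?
f = 1/P = -22.22 cm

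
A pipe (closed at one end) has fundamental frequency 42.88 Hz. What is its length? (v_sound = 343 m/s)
L = v/(4f₁) = 2 m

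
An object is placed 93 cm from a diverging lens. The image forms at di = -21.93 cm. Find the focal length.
1/f = 1/do + 1/di → f = -28.7 cm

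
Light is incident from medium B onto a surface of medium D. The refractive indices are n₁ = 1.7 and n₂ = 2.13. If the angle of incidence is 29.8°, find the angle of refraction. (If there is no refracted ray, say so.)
sin θ₂ = (n₁/n₂)·sin θ₁ = 0.3966 → θ₂ = 23.37°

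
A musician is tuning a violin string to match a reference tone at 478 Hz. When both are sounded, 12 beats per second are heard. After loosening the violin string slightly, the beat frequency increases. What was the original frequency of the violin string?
466 Hz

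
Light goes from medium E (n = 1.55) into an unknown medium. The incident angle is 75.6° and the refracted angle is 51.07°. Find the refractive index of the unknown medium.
n₂ = n₁·sin θ₁ / sin θ₂ = 1.93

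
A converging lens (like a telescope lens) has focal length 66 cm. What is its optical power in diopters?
P = 1/f = 1.515 D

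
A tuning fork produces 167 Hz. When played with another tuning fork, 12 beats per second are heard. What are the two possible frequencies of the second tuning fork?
f₂ = 167 ± 12 Hz → 179 Hz or 155 Hz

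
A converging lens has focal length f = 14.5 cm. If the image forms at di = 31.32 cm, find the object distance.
1/do = 1/f − 1/di → do = 27 cm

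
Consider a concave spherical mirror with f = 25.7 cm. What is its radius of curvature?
R = 2|f| = 51.4 cm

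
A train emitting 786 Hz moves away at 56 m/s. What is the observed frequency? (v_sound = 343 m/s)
f_obs = f·v/(v + v_s) = 675.7 Hz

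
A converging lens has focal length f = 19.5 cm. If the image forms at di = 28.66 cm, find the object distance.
1/do = 1/f − 1/di → do = 61.01 cm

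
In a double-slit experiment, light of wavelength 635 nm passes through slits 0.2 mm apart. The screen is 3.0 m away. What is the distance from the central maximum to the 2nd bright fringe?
y = mλL/d = 19.05 mm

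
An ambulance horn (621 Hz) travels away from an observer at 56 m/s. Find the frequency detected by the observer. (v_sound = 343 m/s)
f_obs = f·v/(v + v_s) = 533.8 Hz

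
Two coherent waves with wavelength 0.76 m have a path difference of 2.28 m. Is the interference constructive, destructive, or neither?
constructive — path difference = 3λ, a whole number of wavelengths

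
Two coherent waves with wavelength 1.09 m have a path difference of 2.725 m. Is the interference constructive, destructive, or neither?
destructive — path difference = 2.5λ, an odd multiple of λ/2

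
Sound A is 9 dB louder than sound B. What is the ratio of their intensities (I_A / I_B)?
I_A/I_B = 10^(Δβ/10) = 7.943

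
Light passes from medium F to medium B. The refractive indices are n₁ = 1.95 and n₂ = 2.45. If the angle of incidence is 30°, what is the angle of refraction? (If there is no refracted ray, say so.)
sin θ₂ = (n₁/n₂)·sin θ₁ = 0.398 → θ₂ = 23.45°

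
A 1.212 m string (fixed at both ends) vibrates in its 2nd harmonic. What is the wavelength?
λₙ = 2L/n = 1.212 m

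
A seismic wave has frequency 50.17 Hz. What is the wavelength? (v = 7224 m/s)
λ = v/f = 144 m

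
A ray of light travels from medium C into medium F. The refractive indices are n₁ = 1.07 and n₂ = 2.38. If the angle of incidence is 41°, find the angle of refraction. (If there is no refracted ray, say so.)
sin θ₂ = (n₁/n₂)·sin θ₁ = 0.295 → θ₂ = 17.15°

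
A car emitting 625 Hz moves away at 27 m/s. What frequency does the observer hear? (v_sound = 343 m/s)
f_obs = f·v/(v + v_s) = 579.4 Hz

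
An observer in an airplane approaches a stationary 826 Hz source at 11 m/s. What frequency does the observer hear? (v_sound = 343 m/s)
f_obs = f·(v + v_o)/v = 852.5 Hz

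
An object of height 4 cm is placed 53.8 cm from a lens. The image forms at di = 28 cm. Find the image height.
hi = (-di/do) × ho = -2.082 cm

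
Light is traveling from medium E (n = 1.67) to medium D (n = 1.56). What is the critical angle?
θc = arcsin(n₂/n₁) = 69.09°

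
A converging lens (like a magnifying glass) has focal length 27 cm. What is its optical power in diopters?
P = 1/f = 3.704 D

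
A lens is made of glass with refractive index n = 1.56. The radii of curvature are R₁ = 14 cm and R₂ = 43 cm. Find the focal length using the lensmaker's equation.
1/f = (n − 1)(1/R₁ − 1/R₂) → f = 37.07 cm (converging lens)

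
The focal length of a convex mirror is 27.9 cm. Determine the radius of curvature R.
R = 2|f| = 55.8 cm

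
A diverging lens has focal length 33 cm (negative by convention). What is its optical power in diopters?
P = 1/f = -3.03 D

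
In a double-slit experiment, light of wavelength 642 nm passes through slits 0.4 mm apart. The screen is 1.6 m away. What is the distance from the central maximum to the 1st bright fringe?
y = mλL/d = 2.568 mm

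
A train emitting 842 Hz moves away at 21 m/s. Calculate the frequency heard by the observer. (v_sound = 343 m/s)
f_obs = f·v/(v + v_s) = 793.4 Hz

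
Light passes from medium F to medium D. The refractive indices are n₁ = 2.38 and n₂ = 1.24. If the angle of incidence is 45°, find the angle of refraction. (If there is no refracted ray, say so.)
sin θ₂ = (n₁/n₂)·sin θ₁ = 1.357 > 1, so there is no refracted ray — the light undergoes total internal reflection.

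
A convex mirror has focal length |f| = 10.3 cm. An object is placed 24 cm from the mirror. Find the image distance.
f = −10.3 cm (convex); 1/di = 1/f − 1/do → di = -7.207 cm (virtual image, behind mirror)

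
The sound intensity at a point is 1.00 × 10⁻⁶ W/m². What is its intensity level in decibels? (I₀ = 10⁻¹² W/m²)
β = 10·log₁₀(I/I₀) = 60 dB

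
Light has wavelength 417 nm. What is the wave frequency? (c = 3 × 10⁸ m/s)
f = c/λ = 7.194 × 10¹⁴ Hz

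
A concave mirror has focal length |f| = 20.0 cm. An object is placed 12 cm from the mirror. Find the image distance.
f = +20.0 cm (concave); 1/di = 1/f − 1/do → di = -30 cm (virtual image, behind mirror)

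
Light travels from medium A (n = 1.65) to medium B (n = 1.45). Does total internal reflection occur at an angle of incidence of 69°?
θc = arcsin(n₂/n₁) = 61.5°; 69° > θc, so yes — total internal reflection.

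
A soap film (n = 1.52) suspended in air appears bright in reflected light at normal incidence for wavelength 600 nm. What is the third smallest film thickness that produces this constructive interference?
2nt = (m − ½)λ with m = 3 → t = (m − ½)λ/(2n) = 493.4 nm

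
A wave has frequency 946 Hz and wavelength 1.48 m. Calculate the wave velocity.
v = fλ = 1400 m/s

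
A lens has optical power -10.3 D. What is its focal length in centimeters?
f = 1/P = -9.709 cm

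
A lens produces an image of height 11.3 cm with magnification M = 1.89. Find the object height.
ho = |hi|/|M| = 5.979 cm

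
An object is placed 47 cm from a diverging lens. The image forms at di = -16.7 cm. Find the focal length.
1/f = 1/do + 1/di → f = -25.9 cm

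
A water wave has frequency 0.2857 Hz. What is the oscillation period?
T = 1/f = 3.5 s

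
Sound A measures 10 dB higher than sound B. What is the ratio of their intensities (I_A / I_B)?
I_A/I_B = 10^(Δβ/10) = 10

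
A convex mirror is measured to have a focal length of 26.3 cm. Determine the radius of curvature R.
R = 2|f| = 52.6 cm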